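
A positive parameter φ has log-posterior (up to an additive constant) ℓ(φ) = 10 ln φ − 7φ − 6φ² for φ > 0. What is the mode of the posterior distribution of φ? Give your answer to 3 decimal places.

ℓ'(φ) = 10/φ − 7 − 12φ. Setting this to zero and multiplying by φ: 12φ² + 7φ − 10 = 0.
φ = (−7 + √(7² + 4·12·10)) / (2·12) = (−7 + √529) / 24 = (−7 + 23)/24 = 2/3.
ℓ''(φ) = −10/φ² − 12 < 0, confirming a maximum.

φ̂_MAP = 0.667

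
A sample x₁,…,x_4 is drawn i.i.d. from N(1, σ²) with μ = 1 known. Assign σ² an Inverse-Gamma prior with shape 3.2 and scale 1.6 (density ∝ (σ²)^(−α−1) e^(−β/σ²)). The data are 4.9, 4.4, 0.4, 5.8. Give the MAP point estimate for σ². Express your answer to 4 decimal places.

Sum of squared deviations about the known mean: SS = (4.9−1)² + (4.4−1)² + (0.4−1)² + (5.8−1)² = 50.17.
The Normal likelihood contributes (σ²)^(−n/2) exp(−SS/(2σ²)), so the posterior is Inverse-Gamma(α + n/2, β + SS/2) = Inverse-Gamma(5.2, 26.685).
The mode of Inverse-Gamma(a, b) is b/(a+1) = 26.685/6.2 ≈ 4.3040.

σ̂²_MAP = 4.3040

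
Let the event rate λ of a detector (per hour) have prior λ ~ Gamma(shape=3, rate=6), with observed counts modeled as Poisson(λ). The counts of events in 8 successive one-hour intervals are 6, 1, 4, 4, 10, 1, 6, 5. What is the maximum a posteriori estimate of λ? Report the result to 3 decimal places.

λ̂_MAP = 2.786

Σxᵢ = 6+1+4+4+10+1+6+5 = 37, with n = 8.
Posterior ∝ λ^2e^(−6λ) · λ^37e^(−8λ) = λ^39e^(−14λ), i.e. Gamma(shape=40, rate=14).
The mode of a Gamma(a, b) with a ≥ 1 (shape–rate) is (a−1)/b = 39/14 ≈ 2.786.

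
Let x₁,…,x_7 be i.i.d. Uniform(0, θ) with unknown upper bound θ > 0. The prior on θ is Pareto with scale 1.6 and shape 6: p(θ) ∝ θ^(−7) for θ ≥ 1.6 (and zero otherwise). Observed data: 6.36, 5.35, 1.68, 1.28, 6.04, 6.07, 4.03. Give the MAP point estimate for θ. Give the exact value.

The Uniform(0, θ) likelihood is θ^(−n) for θ ≥ max(xᵢ), zero otherwise. Here max(xᵢ) = 6.36.
Posterior ∝ θ^(−7) · θ^(−7) = θ^(−14) on θ ≥ max(1.6, 6.36) = 6.36.
This density is strictly decreasing in θ, so the posterior mode lies at the lower boundary of the support.

θ̂_MAP = 6.36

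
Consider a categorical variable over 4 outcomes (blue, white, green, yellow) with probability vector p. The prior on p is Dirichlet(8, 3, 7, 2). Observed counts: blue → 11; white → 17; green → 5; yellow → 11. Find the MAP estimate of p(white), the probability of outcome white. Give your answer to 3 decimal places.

The posterior is Dirichlet(αᵢ + nᵢ) = Dirichlet(19, 20, 12, 13).
For a Dirichlet(a₁,…,a_K) with all aᵢ > 1, the mode has j-th component (aⱼ − 1)/(Σaᵢ − K).
Here Σaᵢ = 64 and K = 4, so p(white) = (20 − 1)/(64 − 4) = 19/60 ≈ 0.317.

MAP estimate of p(white) = 0.317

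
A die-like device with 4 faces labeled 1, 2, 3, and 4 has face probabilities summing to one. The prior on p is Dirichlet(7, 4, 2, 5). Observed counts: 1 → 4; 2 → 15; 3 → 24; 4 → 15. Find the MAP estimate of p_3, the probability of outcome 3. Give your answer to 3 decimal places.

MAP estimate: 0.347

The posterior is Dirichlet(αᵢ + nᵢ) = Dirichlet(11, 19, 26, 20).
For a Dirichlet(a₁,…,a_K) with all aᵢ > 1, the mode has j-th component (aⱼ − 1)/(Σaᵢ − K).
Here Σaᵢ = 76 and K = 4, so p_3 = (26 − 1)/(76 − 4) = 25/72 ≈ 0.347.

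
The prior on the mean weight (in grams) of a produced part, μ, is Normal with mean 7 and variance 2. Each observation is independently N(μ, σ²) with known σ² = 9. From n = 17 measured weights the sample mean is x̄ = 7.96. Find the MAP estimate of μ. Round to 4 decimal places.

μ̂_MAP = 7.7591

n = 17, x̄ = 7.96.
For a Normal prior and Normal likelihood with known variance, the posterior is Normal; its mode equals its mean, the precision-weighted average.
Prior precision 1/σ₀² = 1/2 = 0.5; data precision n/σ² = 17/9.
μ̂ = (0.5·7 + (17/9)·7.96) / (0.5 + 17/9) = (8341/450)/(43/18) = 8341/1075 ≈ 7.7591.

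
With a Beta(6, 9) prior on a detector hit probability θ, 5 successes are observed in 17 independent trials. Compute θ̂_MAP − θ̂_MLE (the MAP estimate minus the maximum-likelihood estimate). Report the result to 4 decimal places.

Posterior is Beta(11, 21); MAP = (11−1)/(32−2) = 10/30 ≈ 0.33333.
MLE ignores the prior: θ̂_MLE = k/n = 5/17 ≈ 0.29412.
Difference = 10/30 − 5/17 = 2/51 ≈ 0.0392.

MAP − MLE = 0.0392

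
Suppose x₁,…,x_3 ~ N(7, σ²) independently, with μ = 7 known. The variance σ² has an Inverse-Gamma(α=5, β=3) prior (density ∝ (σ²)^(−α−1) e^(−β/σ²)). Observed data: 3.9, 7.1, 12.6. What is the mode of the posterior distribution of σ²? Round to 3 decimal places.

Sum of squared deviations about the known mean: SS = (3.9−7)² + (7.1−7)² + (12.6−7)² = 40.98.
The Normal likelihood contributes (σ²)^(−n/2) exp(−SS/(2σ²)), so the posterior is Inverse-Gamma(α + n/2, β + SS/2) = Inverse-Gamma(6.5, 23.49).
The mode of Inverse-Gamma(a, b) is b/(a+1) = 23.49/7.5 ≈ 3.132.

σ̂²_MAP = 3.132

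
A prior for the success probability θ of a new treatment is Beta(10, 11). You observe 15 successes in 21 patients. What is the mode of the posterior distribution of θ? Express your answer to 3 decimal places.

θ̂_MAP = 0.600

Prior: Beta(10, 11).
Data: 15 successes in 21 trials. The binomial likelihood contributes θ^15(1−θ)^6, so the posterior is Beta(10+15, 11+6) = Beta(25, 17).
For Beta(a, b) with a, b > 1 the mode is (a−1)/(a+b−2) = 24/40 ≈ 0.600.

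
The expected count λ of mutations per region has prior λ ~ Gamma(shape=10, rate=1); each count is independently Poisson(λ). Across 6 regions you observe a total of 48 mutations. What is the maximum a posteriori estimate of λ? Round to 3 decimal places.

λ̂_MAP = 8.143

Σxᵢ = 48, n = 6.
Posterior ∝ λ^9e^(−1λ) · λ^48e^(−6λ) = λ^57e^(−7λ), i.e. Gamma(shape=58, rate=7).
The mode of a Gamma(a, b) with a ≥ 1 (shape–rate) is (a−1)/b = 57/7 ≈ 8.143.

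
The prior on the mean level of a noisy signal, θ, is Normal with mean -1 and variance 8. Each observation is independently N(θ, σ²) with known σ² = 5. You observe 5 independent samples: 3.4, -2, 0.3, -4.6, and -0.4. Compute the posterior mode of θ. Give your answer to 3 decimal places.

θ̂_MAP = -0.698

n = 5; x̄ = (3.4 + (-2) + 0.3 + (-4.6) + (-0.4))/5 = -3.3/5 = -0.66.
For a Normal prior and Normal likelihood with known variance, the posterior is Normal; its mode equals its mean, the precision-weighted average.
Prior precision 1/σ₀² = 1/8 = 0.125; data precision n/σ² = 5/5 = 1.
θ̂ = (0.125·(-1) + 1·(-0.66)) / (0.125 + 1) = (-0.785)/1.125 = -157/225 ≈ -0.698.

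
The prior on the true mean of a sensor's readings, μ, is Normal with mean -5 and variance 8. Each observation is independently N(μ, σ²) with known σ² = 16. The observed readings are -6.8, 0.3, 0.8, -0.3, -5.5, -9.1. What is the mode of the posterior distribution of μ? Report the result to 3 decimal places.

μ̂_MAP = -3.825

n = 6; x̄ = ((-6.8) + 0.3 + 0.8 + (-0.3) + (-5.5) + (-9.1))/6 = -20.6/6 = -103/30 ≈ -3.4333.
For a Normal prior and Normal likelihood with known variance, the posterior is Normal; its mode equals its mean, the precision-weighted average.
Prior precision 1/σ₀² = 1/8 = 0.125; data precision n/σ² = 6/16 = 0.375.
μ̂ = (0.125·(-5) + 0.375·(-103/30)) / (0.125 + 0.375) = (-1.9125)/0.5 = -3.825.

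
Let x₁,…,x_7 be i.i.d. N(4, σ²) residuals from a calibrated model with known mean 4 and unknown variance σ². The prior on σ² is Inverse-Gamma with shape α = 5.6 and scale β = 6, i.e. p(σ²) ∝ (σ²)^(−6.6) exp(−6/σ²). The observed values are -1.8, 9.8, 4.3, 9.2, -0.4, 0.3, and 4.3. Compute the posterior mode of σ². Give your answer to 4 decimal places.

Sum of squared deviations about the known mean: SS = (-1.8−4)² + (9.8−4)² + (4.3−4)² + (9.2−4)² + (-0.4−4)² + (0.3−4)² + (4.3−4)² = 127.55.
The Normal likelihood contributes (σ²)^(−n/2) exp(−SS/(2σ²)), so the posterior is Inverse-Gamma(α + n/2, β + SS/2) = Inverse-Gamma(9.1, 69.775).
The mode of Inverse-Gamma(a, b) is b/(a+1) = 69.775/10.1 ≈ 6.9084.

σ̂²_MAP = 6.9084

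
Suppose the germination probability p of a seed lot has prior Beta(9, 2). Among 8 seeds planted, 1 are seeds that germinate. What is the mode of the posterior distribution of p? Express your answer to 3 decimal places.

p̂_MAP = 0.529

Prior: Beta(9, 2).
Data: 1 success in 8 trials. The binomial likelihood contributes p(1−p)^7, so the posterior is Beta(9+1, 2+7) = Beta(10, 9).
For Beta(a, b) with a, b > 1 the mode is (a−1)/(a+b−2) = 9/17 ≈ 0.529.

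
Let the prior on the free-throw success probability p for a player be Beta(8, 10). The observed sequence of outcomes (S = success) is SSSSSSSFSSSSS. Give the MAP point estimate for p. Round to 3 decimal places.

p̂_MAP = 0.655

Prior: Beta(8, 10).
Data: 12 successes in 13 trials (from the sequence). The binomial likelihood contributes p^12(1−p)^1, so the posterior is Beta(8+12, 10+1) = Beta(20, 11).
For Beta(a, b) with a, b > 1 the mode is (a−1)/(a+b−2) = 19/29 ≈ 0.655.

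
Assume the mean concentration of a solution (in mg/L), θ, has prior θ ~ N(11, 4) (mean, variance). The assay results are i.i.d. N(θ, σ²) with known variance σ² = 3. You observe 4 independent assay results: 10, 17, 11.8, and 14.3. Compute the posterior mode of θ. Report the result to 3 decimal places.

n = 4; x̄ = (10 + 17 + 11.8 + 14.3)/4 = 53.1/4 = 13.275.
For a Normal prior and Normal likelihood with known variance, the posterior is Normal; its mode equals its mean, the precision-weighted average.
Prior precision 1/σ₀² = 1/4 = 0.25; data precision n/σ² = 4/3.
θ̂ = (0.25·11 + (4/3)·13.275) / (0.25 + 4/3) = 20.45/(19/12) = 1227/95 ≈ 12.916.

θ̂_MAP = 12.916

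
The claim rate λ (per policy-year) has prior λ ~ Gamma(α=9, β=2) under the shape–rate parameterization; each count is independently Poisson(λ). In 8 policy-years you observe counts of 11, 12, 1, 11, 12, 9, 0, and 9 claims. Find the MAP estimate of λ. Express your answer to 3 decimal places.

λ̂_MAP = 7.300

Σxᵢ = 11+12+1+11+12+9+0+9 = 65, with n = 8.
Posterior ∝ λ^8e^(−2λ) · λ^65e^(−8λ) = λ^73e^(−10λ), i.e. Gamma(shape=74, rate=10).
The mode of a Gamma(a, b) with a ≥ 1 (shape–rate) is (a−1)/b = 73/10 ≈ 7.300.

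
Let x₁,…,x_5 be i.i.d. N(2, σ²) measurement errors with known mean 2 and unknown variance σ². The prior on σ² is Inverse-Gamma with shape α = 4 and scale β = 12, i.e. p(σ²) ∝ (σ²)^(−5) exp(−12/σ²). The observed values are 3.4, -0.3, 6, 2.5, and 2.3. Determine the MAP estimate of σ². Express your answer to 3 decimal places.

Sum of squared deviations about the known mean: SS = (3.4−2)² + (-0.3−2)² + (6−2)² + (2.5−2)² + (2.3−2)² = 23.59.
The Normal likelihood contributes (σ²)^(−n/2) exp(−SS/(2σ²)), so the posterior is Inverse-Gamma(α + n/2, β + SS/2) = Inverse-Gamma(6.5, 23.795).
The mode of Inverse-Gamma(a, b) is b/(a+1) = 23.795/7.5 ≈ 3.173.

σ̂²_MAP = 3.173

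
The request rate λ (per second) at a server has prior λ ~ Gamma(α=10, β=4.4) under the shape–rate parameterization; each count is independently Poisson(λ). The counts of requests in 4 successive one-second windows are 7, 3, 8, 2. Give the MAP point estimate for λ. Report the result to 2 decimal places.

λ̂_MAP = 3.45

Σxᵢ = 7+3+8+2 = 20, with n = 4.
Posterior ∝ λ^9e^(−4.4λ) · λ^20e^(−4λ) = λ^29e^(−8.4λ), i.e. Gamma(shape=30, rate=8.4).
The mode of a Gamma(a, b) with a ≥ 1 (shape–rate) is (a−1)/b = 29/8.4 ≈ 3.45.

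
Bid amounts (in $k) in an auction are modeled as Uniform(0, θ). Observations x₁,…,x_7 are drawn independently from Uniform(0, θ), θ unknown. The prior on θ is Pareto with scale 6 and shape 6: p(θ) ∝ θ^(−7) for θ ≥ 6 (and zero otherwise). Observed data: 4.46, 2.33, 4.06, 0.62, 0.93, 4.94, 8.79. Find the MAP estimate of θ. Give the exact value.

θ̂_MAP = 8.79

The Uniform(0, θ) likelihood is θ^(−n) for θ ≥ max(xᵢ), zero otherwise. Here max(xᵢ) = 8.79.
Posterior ∝ θ^(−7) · θ^(−7) = θ^(−14) on θ ≥ max(6, 8.79) = 8.79.
This density is strictly decreasing in θ, so the posterior mode lies at the lower boundary of the support.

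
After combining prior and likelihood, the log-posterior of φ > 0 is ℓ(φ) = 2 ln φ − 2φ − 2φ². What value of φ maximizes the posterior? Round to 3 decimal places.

ℓ'(φ) = 2/φ − 2 − 4φ. Setting this to zero and multiplying by φ: 4φ² + 2φ − 2 = 0.
φ = (−2 + √(2² + 4·4·2)) / (2·4) = (−2 + √36) / 8 = (−2 + 6)/8 = 1/2.
ℓ''(φ) = −2/φ² − 4 < 0, confirming a maximum.

φ̂_MAP = 0.500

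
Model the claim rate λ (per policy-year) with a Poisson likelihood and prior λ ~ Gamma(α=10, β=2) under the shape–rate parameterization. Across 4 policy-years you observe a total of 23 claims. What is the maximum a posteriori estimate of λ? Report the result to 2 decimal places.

λ̂_MAP = 5.33

Σxᵢ = 23, n = 4.
Posterior ∝ λ^9e^(−2λ) · λ^23e^(−4λ) = λ^32e^(−6λ), i.e. Gamma(shape=33, rate=6).
The mode of a Gamma(a, b) with a ≥ 1 (shape–rate) is (a−1)/b = 32/6 ≈ 5.33.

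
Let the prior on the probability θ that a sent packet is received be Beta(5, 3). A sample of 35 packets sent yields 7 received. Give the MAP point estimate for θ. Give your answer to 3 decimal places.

Prior: Beta(5, 3).
Data: 7 successes in 35 trials. The binomial likelihood contributes θ^7(1−θ)^28, so the posterior is Beta(5+7, 3+28) = Beta(12, 31).
For Beta(a, b) with a, b > 1 the mode is (a−1)/(a+b−2) = 11/41 ≈ 0.268.

θ̂_MAP = 0.268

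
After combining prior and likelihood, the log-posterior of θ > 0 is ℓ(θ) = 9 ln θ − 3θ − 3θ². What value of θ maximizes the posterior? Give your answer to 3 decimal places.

ℓ'(θ) = 9/θ − 3 − 6θ. Setting this to zero and multiplying by θ: 6θ² + 3θ − 9 = 0.
θ = (−3 + √(3² + 4·6·9)) / (2·6) = (−3 + √225) / 12 = (−3 + 15)/12 = 1.
ℓ''(θ) = −9/θ² − 6 < 0, confirming a maximum.

θ̂_MAP = 1.000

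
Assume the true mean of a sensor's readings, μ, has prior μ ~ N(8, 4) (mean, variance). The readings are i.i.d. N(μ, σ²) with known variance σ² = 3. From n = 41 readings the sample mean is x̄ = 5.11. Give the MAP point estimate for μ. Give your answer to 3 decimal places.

n = 41, x̄ = 5.11.
For a Normal prior and Normal likelihood with known variance, the posterior is Normal; its mode equals its mean, the precision-weighted average.
Prior precision 1/σ₀² = 1/4 = 0.25; data precision n/σ² = 41/3.
μ̂ = (0.25·8 + (41/3)·5.11) / (0.25 + 41/3) = (21551/300)/(167/12) = 21551/4175 ≈ 5.162.

μ̂_MAP = 5.162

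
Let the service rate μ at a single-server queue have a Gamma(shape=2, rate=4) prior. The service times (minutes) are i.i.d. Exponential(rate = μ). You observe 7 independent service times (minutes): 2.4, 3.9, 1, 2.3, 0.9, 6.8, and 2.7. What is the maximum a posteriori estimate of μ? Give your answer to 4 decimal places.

The Exponential(rate=μ) likelihood is ∝ μ^n e^(−μΣtᵢ). Here n = 7 and Σtᵢ = 2.4 + 3.9 + 1 + 2.3 + 0.9 + 6.8 + 2.7 = 20.
Posterior ∝ μe^(−4μ) · μ^7e^(−20μ) = μ^8e^(−24μ), i.e. Gamma(9, 24).
Mode = (a−1)/b = 8/24 ≈ 0.3333.

μ̂_MAP = 0.3333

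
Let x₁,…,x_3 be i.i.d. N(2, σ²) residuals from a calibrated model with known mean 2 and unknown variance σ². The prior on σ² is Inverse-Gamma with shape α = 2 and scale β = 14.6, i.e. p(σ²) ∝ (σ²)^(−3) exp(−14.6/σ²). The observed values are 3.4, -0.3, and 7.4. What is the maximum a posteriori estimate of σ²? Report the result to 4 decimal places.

Sum of squared deviations about the known mean: SS = (3.4−2)² + (-0.3−2)² + (7.4−2)² = 36.41.
The Normal likelihood contributes (σ²)^(−n/2) exp(−SS/(2σ²)), so the posterior is Inverse-Gamma(α + n/2, β + SS/2) = Inverse-Gamma(3.5, 32.805).
The mode of Inverse-Gamma(a, b) is b/(a+1) = 32.805/4.5 ≈ 7.2900.

σ̂²_MAP = 7.2900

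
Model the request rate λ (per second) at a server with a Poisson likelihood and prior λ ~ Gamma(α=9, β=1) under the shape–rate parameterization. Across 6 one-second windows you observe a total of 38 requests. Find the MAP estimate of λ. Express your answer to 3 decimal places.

Σxᵢ = 38, n = 6.
Posterior ∝ λ^8e^(−1λ) · λ^38e^(−6λ) = λ^46e^(−7λ), i.e. Gamma(shape=47, rate=7).
The mode of a Gamma(a, b) with a ≥ 1 (shape–rate) is (a−1)/b = 46/7 ≈ 6.571.

λ̂_MAP = 6.571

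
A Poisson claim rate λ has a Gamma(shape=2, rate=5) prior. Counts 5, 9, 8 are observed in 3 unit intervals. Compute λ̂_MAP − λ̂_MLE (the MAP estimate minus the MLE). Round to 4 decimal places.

Σxᵢ = 22. Posterior is Gamma(24, 8); MAP = (24−1)/8 = 23/8 ≈ 2.87500.
MLE = x̄ = 22/3 ≈ 7.33333.
Difference = 23/8 − 22/3 = -107/24 ≈ -4.4583.

MAP − MLE = -4.4583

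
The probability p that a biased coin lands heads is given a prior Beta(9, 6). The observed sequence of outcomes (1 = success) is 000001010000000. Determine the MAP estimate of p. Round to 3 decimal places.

Prior: Beta(9, 6).
Data: 2 successes in 15 trials (from the sequence). The binomial likelihood contributes p^2(1−p)^13, so the posterior is Beta(9+2, 6+13) = Beta(11, 19).
For Beta(a, b) with a, b > 1 the mode is (a−1)/(a+b−2) = 10/28 ≈ 0.357.

p̂_MAP = 0.357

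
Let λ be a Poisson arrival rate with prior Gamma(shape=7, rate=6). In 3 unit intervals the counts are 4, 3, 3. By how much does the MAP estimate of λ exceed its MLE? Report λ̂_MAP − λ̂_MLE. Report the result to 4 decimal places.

MAP − MLE = -1.5556

Σxᵢ = 10. Posterior is Gamma(17, 9); MAP = (17−1)/9 = 16/9 ≈ 1.77778.
MLE = x̄ = 10/3 ≈ 3.33333.
Difference = 16/9 − 10/3 = -14/9 ≈ -1.5556.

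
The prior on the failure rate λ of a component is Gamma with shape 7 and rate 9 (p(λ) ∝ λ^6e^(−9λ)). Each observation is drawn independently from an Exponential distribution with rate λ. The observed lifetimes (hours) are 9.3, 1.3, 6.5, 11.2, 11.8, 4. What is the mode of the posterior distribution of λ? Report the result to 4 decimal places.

The Exponential(rate=λ) likelihood is ∝ λ^n e^(−λΣtᵢ). Here n = 6 and Σtᵢ = 9.3 + 1.3 + 6.5 + 11.2 + 11.8 + 4 = 44.1.
Posterior ∝ λ^6e^(−9λ) · λ^6e^(−44.1λ) = λ^12e^(−53.1λ), i.e. Gamma(13, 53.1).
Mode = (a−1)/b = 12/53.1 ≈ 0.2260.

λ̂_MAP = 0.2260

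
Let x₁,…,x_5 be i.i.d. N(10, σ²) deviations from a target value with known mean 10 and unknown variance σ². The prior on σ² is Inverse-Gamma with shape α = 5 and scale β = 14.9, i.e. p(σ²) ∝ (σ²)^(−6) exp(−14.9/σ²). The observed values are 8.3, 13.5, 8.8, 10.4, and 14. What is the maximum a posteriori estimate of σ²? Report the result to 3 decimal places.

σ̂²_MAP = 3.679

Sum of squared deviations about the known mean: SS = (8.3−10)² + (13.5−10)² + (8.8−10)² + (10.4−10)² + (14−10)² = 32.74.
The Normal likelihood contributes (σ²)^(−n/2) exp(−SS/(2σ²)), so the posterior is Inverse-Gamma(α + n/2, β + SS/2) = Inverse-Gamma(7.5, 31.27).
The mode of Inverse-Gamma(a, b) is b/(a+1) = 31.27/8.5 ≈ 3.679.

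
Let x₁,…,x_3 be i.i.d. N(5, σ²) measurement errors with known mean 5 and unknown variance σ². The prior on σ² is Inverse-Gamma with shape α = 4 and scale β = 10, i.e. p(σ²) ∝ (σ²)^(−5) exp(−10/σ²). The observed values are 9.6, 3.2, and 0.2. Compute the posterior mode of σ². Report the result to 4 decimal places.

Sum of squared deviations about the known mean: SS = (9.6−5)² + (3.2−5)² + (0.2−5)² = 47.44.
The Normal likelihood contributes (σ²)^(−n/2) exp(−SS/(2σ²)), so the posterior is Inverse-Gamma(α + n/2, β + SS/2) = Inverse-Gamma(5.5, 33.72).
The mode of Inverse-Gamma(a, b) is b/(a+1) = 33.72/6.5 ≈ 5.1877.

σ̂²_MAP = 5.1877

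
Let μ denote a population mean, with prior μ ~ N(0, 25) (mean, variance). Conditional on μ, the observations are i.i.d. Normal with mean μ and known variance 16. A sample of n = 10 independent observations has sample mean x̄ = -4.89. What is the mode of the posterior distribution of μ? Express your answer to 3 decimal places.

n = 10, x̄ = -4.89.
For a Normal prior and Normal likelihood with known variance, the posterior is Normal; its mode equals its mean, the precision-weighted average.
Prior precision 1/σ₀² = 1/25 = 0.04; data precision n/σ² = 10/16 = 0.625.
μ̂ = (0.04·0 + 0.625·(-4.89)) / (0.04 + 0.625) = (-3.05625)/0.665 = -2445/532 ≈ -4.596.

μ̂_MAP = -4.596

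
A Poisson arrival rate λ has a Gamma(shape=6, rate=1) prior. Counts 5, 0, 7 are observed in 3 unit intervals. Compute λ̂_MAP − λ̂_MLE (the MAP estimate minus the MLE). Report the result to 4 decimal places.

Σxᵢ = 12. Posterior is Gamma(18, 4); MAP = (18−1)/4 = 17/4 ≈ 4.25000.
MLE = x̄ = 12/3 ≈ 4.00000.
Difference = 17/4 − 12/3 = 1/4 ≈ 0.2500.

MAP − MLE = 0.2500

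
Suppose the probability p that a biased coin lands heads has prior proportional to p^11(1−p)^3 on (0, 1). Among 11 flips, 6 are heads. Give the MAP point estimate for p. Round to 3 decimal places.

p̂_MAP = 0.680

The prior density ∝ p^11(1−p)^3 is the kernel of Beta(12, 4).
Data: 6 successes in 11 trials. The binomial likelihood contributes p^6(1−p)^5, so the posterior is Beta(12+6, 4+5) = Beta(18, 9).
For Beta(a, b) with a, b > 1 the mode is (a−1)/(a+b−2) = 17/25 ≈ 0.680.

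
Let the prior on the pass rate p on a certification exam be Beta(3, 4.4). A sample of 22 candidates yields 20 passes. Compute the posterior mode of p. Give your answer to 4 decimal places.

Prior: Beta(3, 4.4).
Data: 20 successes in 22 trials. The binomial likelihood contributes p^20(1−p)^2, so the posterior is Beta(3+20, 4.4+2) = Beta(23, 6.4).
For Beta(a, b) with a, b > 1 the mode is (a−1)/(a+b−2) = 22/27.4 ≈ 0.8029.

p̂_MAP = 0.8029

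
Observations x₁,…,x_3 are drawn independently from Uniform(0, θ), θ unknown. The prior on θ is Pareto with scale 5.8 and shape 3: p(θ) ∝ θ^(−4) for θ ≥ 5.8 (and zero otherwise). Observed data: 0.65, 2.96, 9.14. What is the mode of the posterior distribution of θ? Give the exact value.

The Uniform(0, θ) likelihood is θ^(−n) for θ ≥ max(xᵢ), zero otherwise. Here max(xᵢ) = 9.14.
Posterior ∝ θ^(−4) · θ^(−3) = θ^(−7) on θ ≥ max(5.8, 9.14) = 9.14.
This density is strictly decreasing in θ, so the posterior mode lies at the lower boundary of the support.

θ̂_MAP = 9.14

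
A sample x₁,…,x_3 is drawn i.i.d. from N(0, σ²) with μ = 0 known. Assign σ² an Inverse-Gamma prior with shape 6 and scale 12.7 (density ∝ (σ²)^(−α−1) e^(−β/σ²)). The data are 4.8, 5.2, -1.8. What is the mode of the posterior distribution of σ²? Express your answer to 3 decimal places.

σ̂²_MAP = 4.631

Sum of squared deviations about the known mean: SS = (4.8−0)² + (5.2−0)² + (-1.8−0)² = 53.32.
The Normal likelihood contributes (σ²)^(−n/2) exp(−SS/(2σ²)), so the posterior is Inverse-Gamma(α + n/2, β + SS/2) = Inverse-Gamma(7.5, 39.36).
The mode of Inverse-Gamma(a, b) is b/(a+1) = 39.36/8.5 ≈ 4.631.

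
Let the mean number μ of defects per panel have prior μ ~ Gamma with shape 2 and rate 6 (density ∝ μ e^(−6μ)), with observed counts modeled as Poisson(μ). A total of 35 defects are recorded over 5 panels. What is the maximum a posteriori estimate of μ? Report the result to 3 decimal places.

μ̂_MAP = 3.273

Σxᵢ = 35, n = 5.
Posterior ∝ μe^(−6μ) · μ^35e^(−5μ) = μ^36e^(−11μ), i.e. Gamma(shape=37, rate=11).
The mode of a Gamma(a, b) with a ≥ 1 (shape–rate) is (a−1)/b = 36/11 ≈ 3.273.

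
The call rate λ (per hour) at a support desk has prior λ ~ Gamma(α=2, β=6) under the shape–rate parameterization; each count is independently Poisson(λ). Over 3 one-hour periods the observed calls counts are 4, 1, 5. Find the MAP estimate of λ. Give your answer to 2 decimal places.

Σxᵢ = 4+1+5 = 10, with n = 3.
Posterior ∝ λe^(−6λ) · λ^10e^(−3λ) = λ^11e^(−9λ), i.e. Gamma(shape=12, rate=9).
The mode of a Gamma(a, b) with a ≥ 1 (shape–rate) is (a−1)/b = 11/9 ≈ 1.22.

λ̂_MAP = 1.22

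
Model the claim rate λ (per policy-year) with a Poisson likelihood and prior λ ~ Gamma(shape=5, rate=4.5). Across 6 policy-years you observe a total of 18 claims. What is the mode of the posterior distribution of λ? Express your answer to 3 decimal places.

Σxᵢ = 18, n = 6.
Posterior ∝ λ^4e^(−4.5λ) · λ^18e^(−6λ) = λ^22e^(−10.5λ), i.e. Gamma(shape=23, rate=10.5).
The mode of a Gamma(a, b) with a ≥ 1 (shape–rate) is (a−1)/b = 22/10.5 ≈ 2.095.

λ̂_MAP = 2.095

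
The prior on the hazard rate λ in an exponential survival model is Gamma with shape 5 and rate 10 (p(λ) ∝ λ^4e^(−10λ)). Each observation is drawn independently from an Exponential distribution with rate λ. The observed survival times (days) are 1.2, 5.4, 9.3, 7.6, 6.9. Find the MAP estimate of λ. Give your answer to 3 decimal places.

The Exponential(rate=λ) likelihood is ∝ λ^n e^(−λΣtᵢ). Here n = 5 and Σtᵢ = 1.2 + 5.4 + 9.3 + 7.6 + 6.9 = 30.4.
Posterior ∝ λ^4e^(−10λ) · λ^5e^(−30.4λ) = λ^9e^(−40.4λ), i.e. Gamma(10, 40.4).
Mode = (a−1)/b = 9/40.4 ≈ 0.223.

λ̂_MAP = 0.223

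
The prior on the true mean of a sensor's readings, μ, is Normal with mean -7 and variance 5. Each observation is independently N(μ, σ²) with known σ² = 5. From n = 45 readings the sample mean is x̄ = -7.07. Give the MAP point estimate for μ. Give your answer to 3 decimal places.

μ̂_MAP = -7.068

n = 45, x̄ = -7.07.
For a Normal prior and Normal likelihood with known variance, the posterior is Normal; its mode equals its mean, the precision-weighted average.
Prior precision 1/σ₀² = 1/5 = 0.2; data precision n/σ² = 45/5 = 9.
μ̂ = (0.2·(-7) + 9·(-7.07)) / (0.2 + 9) = (-65.03)/9.2 = -6503/920 ≈ -7.068.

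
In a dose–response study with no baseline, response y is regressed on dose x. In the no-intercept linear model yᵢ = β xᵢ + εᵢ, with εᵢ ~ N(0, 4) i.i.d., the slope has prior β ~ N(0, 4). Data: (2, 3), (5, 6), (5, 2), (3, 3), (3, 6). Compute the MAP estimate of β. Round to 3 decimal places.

β̂_MAP = 1.000

log p(β | y) = −Σ(yᵢ − βxᵢ)²/(2·4) − β²/(2·4) + const.
Setting the derivative to zero: Σxᵢ(yᵢ − βxᵢ)/4 − β/4 = 0, so β = Σxᵢyᵢ / (Σxᵢ² + σ²/τ²).
Σxᵢyᵢ = 2·3 + 5·6 + 5·2 + 3·3 + 3·6 = 73; Σxᵢ² = 72; σ²/τ² = 1.
β̂_MAP = 73 / (72 + 1) = 73/73 ≈ 1.000.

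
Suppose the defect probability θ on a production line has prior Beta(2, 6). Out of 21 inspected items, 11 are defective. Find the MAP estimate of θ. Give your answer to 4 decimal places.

Prior: Beta(2, 6).
Data: 11 successes in 21 trials. The binomial likelihood contributes θ^11(1−θ)^10, so the posterior is Beta(2+11, 6+10) = Beta(13, 16).
For Beta(a, b) with a, b > 1 the mode is (a−1)/(a+b−2) = 12/27 ≈ 0.4444.

θ̂_MAP = 0.4444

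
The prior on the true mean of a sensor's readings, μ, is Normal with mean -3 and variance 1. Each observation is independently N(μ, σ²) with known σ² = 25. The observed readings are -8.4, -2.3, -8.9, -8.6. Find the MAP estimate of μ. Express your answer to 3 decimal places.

μ̂_MAP = -3.559

n = 4; x̄ = ((-8.4) + (-2.3) + (-8.9) + (-8.6))/4 = -28.2/4 = -7.05.
For a Normal prior and Normal likelihood with known variance, the posterior is Normal; its mode equals its mean, the precision-weighted average.
Prior precision 1/σ₀² = 1/1 = 1; data precision n/σ² = 4/25 = 0.16.
μ̂ = (1·(-3) + 0.16·(-7.05)) / (1 + 0.16) = (-4.128)/1.16 = -516/145 ≈ -3.559.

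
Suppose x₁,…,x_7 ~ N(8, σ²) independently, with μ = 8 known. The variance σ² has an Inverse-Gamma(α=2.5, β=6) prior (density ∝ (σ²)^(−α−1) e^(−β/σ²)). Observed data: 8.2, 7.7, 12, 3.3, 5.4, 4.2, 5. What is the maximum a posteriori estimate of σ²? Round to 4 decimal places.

σ̂²_MAP = 5.7443

Sum of squared deviations about the known mean: SS = (8.2−8)² + (7.7−8)² + (12−8)² + (3.3−8)² + (5.4−8)² + (4.2−8)² + (5−8)² = 68.42.
The Normal likelihood contributes (σ²)^(−n/2) exp(−SS/(2σ²)), so the posterior is Inverse-Gamma(α + n/2, β + SS/2) = Inverse-Gamma(6, 40.21).
The mode of Inverse-Gamma(a, b) is b/(a+1) = 40.21/7 ≈ 5.7443.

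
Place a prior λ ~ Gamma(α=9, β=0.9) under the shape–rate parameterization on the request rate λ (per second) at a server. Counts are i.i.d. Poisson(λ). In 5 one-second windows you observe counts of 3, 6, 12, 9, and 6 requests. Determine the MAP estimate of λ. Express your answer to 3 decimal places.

Σxᵢ = 3+6+12+9+6 = 36, with n = 5.
Posterior ∝ λ^8e^(−0.9λ) · λ^36e^(−5λ) = λ^44e^(−5.9λ), i.e. Gamma(shape=45, rate=5.9).
The mode of a Gamma(a, b) with a ≥ 1 (shape–rate) is (a−1)/b = 44/5.9 ≈ 7.458.

λ̂_MAP = 7.458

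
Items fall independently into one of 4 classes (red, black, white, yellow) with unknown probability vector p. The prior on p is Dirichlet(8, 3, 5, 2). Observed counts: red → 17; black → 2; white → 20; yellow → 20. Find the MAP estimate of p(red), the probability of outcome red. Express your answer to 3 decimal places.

MAP estimate of p(red) = 0.329

The posterior is Dirichlet(αᵢ + nᵢ) = Dirichlet(25, 5, 25, 22).
For a Dirichlet(a₁,…,a_K) with all aᵢ > 1, the mode has j-th component (aⱼ − 1)/(Σaᵢ − K).
Here Σaᵢ = 77 and K = 4, so p(red) = (25 − 1)/(77 − 4) = 24/73 ≈ 0.329.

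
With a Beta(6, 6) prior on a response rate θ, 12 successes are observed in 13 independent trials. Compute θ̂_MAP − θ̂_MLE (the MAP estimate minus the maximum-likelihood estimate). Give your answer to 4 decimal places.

MAP − MLE = -0.1839

Posterior is Beta(18, 7); MAP = (18−1)/(25−2) = 17/23 ≈ 0.73913.
MLE ignores the prior: θ̂_MLE = k/n = 12/13 ≈ 0.92308.
Difference = 17/23 − 12/13 = -55/299 ≈ -0.1839.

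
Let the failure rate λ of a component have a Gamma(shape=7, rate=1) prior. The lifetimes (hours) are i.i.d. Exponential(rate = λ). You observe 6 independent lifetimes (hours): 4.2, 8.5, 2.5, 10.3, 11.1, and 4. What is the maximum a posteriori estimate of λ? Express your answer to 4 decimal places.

The Exponential(rate=λ) likelihood is ∝ λ^n e^(−λΣtᵢ). Here n = 6 and Σtᵢ = 4.2 + 8.5 + 2.5 + 10.3 + 11.1 + 4 = 40.6.
Posterior ∝ λ^6e^(−1λ) · λ^6e^(−40.6λ) = λ^12e^(−41.6λ), i.e. Gamma(13, 41.6).
Mode = (a−1)/b = 12/41.6 ≈ 0.2885.

λ̂_MAP = 0.2885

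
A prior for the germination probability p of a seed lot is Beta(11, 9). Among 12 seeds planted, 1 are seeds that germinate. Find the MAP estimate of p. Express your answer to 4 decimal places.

Prior: Beta(11, 9).
Data: 1 success in 12 trials. The binomial likelihood contributes p(1−p)^11, so the posterior is Beta(11+1, 9+11) = Beta(12, 20).
For Beta(a, b) with a, b > 1 the mode is (a−1)/(a+b−2) = 11/30 ≈ 0.3667.

p̂_MAP = 0.3667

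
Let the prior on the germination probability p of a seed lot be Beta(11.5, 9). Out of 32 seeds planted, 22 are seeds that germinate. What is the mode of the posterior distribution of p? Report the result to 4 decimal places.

p̂_MAP = 0.6436

Prior: Beta(11.5, 9).
Data: 22 successes in 32 trials. The binomial likelihood contributes p^22(1−p)^10, so the posterior is Beta(11.5+22, 9+10) = Beta(33.5, 19).
For Beta(a, b) with a, b > 1 the mode is (a−1)/(a+b−2) = 32.5/50.5 ≈ 0.6436.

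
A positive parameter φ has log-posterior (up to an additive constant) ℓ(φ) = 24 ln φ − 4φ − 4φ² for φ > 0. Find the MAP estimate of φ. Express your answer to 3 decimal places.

ℓ'(φ) = 24/φ − 4 − 8φ. Setting this to zero and multiplying by φ: 8φ² + 4φ − 24 = 0.
φ = (−4 + √(4² + 4·8·24)) / (2·8) = (−4 + √784) / 16 = (−4 + 28)/16 = 3/2.
ℓ''(φ) = −24/φ² − 8 < 0, confirming a maximum.

φ̂_MAP = 1.500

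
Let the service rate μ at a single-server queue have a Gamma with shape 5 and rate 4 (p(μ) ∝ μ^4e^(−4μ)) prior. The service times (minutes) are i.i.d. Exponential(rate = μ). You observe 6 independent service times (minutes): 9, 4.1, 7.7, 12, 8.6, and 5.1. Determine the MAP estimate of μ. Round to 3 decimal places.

The Exponential(rate=μ) likelihood is ∝ μ^n e^(−μΣtᵢ). Here n = 6 and Σtᵢ = 9 + 4.1 + 7.7 + 12 + 8.6 + 5.1 = 46.5.
Posterior ∝ μ^4e^(−4μ) · μ^6e^(−46.5μ) = μ^10e^(−50.5μ), i.e. Gamma(11, 50.5).
Mode = (a−1)/b = 10/50.5 ≈ 0.198.

μ̂_MAP = 0.198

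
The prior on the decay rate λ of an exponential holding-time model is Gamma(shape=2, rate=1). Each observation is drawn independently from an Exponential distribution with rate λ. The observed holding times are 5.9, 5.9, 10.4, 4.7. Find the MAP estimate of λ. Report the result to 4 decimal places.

λ̂_MAP = 0.1792

The Exponential(rate=λ) likelihood is ∝ λ^n e^(−λΣtᵢ). Here n = 4 and Σtᵢ = 5.9 + 5.9 + 10.4 + 4.7 = 26.9.
Posterior ∝ λe^(−1λ) · λ^4e^(−26.9λ) = λ^5e^(−27.9λ), i.e. Gamma(6, 27.9).
Mode = (a−1)/b = 5/27.9 ≈ 0.1792.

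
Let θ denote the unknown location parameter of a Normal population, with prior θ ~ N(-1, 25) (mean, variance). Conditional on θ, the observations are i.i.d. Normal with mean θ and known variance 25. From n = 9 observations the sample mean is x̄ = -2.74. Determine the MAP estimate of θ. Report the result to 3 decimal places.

θ̂_MAP = -2.566

n = 9, x̄ = -2.74.
For a Normal prior and Normal likelihood with known variance, the posterior is Normal; its mode equals its mean, the precision-weighted average.
Prior precision 1/σ₀² = 1/25 = 0.04; data precision n/σ² = 9/25 = 0.36.
θ̂ = (0.04·(-1) + 0.36·(-2.74)) / (0.04 + 0.36) = (-1.0264)/0.4 = -2.566.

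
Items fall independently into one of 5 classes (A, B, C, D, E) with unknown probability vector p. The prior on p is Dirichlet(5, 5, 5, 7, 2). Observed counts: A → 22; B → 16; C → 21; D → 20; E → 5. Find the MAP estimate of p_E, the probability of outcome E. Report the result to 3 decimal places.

The posterior is Dirichlet(αᵢ + nᵢ) = Dirichlet(27, 21, 26, 27, 7).
For a Dirichlet(a₁,…,a_K) with all aᵢ > 1, the mode has j-th component (aⱼ − 1)/(Σaᵢ − K).
Here Σaᵢ = 108 and K = 5, so p_E = (7 − 1)/(108 − 5) = 6/103 ≈ 0.058.

MAP estimate of p_E = 0.058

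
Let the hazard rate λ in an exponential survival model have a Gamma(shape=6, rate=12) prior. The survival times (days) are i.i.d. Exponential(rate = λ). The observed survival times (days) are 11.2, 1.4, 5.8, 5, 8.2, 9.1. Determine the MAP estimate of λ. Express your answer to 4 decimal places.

The Exponential(rate=λ) likelihood is ∝ λ^n e^(−λΣtᵢ). Here n = 6 and Σtᵢ = 11.2 + 1.4 + 5.8 + 5 + 8.2 + 9.1 = 40.7.
Posterior ∝ λ^5e^(−12λ) · λ^6e^(−40.7λ) = λ^11e^(−52.7λ), i.e. Gamma(12, 52.7).
Mode = (a−1)/b = 11/52.7 ≈ 0.2087.

λ̂_MAP = 0.2087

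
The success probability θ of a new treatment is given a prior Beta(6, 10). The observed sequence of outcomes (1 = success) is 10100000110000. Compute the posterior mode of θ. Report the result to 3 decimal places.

Prior: Beta(6, 10).
Data: 4 successes in 14 trials (from the sequence). The binomial likelihood contributes θ^4(1−θ)^10, so the posterior is Beta(6+4, 10+10) = Beta(10, 20).
For Beta(a, b) with a, b > 1 the mode is (a−1)/(a+b−2) = 9/28 ≈ 0.321.

θ̂_MAP = 0.321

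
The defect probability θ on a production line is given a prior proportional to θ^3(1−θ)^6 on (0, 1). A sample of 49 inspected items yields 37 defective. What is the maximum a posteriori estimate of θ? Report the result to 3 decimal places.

The prior density ∝ θ^3(1−θ)^6 is the kernel of Beta(4, 7).
Data: 37 successes in 49 trials. The binomial likelihood contributes θ^37(1−θ)^12, so the posterior is Beta(4+37, 7+12) = Beta(41, 19).
For Beta(a, b) with a, b > 1 the mode is (a−1)/(a+b−2) = 40/58 ≈ 0.690.

θ̂_MAP = 0.690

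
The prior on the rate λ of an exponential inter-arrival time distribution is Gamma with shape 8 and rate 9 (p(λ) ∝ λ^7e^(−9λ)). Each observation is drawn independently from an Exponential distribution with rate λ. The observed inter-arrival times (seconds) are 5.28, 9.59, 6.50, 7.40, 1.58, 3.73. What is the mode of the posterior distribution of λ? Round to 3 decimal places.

λ̂_MAP = 0.302

The Exponential(rate=λ) likelihood is ∝ λ^n e^(−λΣtᵢ). Here n = 6 and Σtᵢ = 5.28 + 9.59 + 6.50 + 7.40 + 1.58 + 3.73 = 34.08.
Posterior ∝ λ^7e^(−9λ) · λ^6e^(−34.08λ) = λ^13e^(−43.08λ), i.e. Gamma(14, 43.08).
Mode = (a−1)/b = 13/43.08 ≈ 0.302.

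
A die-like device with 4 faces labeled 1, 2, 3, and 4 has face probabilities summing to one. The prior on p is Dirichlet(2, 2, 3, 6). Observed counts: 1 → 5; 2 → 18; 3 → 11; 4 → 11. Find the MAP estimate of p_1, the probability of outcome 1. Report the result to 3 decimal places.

MAP estimate: 0.111

The posterior is Dirichlet(αᵢ + nᵢ) = Dirichlet(7, 20, 14, 17).
For a Dirichlet(a₁,…,a_K) with all aᵢ > 1, the mode has j-th component (aⱼ − 1)/(Σaᵢ − K).
Here Σaᵢ = 58 and K = 4, so p_1 = (7 − 1)/(58 − 4) = 6/54 ≈ 0.111.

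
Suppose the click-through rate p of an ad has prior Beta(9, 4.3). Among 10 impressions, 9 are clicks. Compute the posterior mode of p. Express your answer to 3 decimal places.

Prior: Beta(9, 4.3).
Data: 9 successes in 10 trials. The binomial likelihood contributes p^9(1−p)^1, so the posterior is Beta(9+9, 4.3+1) = Beta(18, 5.3).
For Beta(a, b) with a, b > 1 the mode is (a−1)/(a+b−2) = 17/21.3 ≈ 0.798.

p̂_MAP = 0.798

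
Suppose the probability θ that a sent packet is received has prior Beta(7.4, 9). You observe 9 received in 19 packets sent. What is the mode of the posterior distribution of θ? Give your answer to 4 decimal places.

Prior: Beta(7.4, 9).
Data: 9 successes in 19 trials. The binomial likelihood contributes θ^9(1−θ)^10, so the posterior is Beta(7.4+9, 9+10) = Beta(16.4, 19).
For Beta(a, b) with a, b > 1 the mode is (a−1)/(a+b−2) = 15.4/33.4 ≈ 0.4611.

θ̂_MAP = 0.4611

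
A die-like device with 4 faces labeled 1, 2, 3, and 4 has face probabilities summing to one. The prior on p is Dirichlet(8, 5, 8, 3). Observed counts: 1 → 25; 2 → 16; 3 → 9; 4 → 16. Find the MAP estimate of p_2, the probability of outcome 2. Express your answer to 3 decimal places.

MAP estimate: 0.233

The posterior is Dirichlet(αᵢ + nᵢ) = Dirichlet(33, 21, 17, 19).
For a Dirichlet(a₁,…,a_K) with all aᵢ > 1, the mode has j-th component (aⱼ − 1)/(Σaᵢ − K).
Here Σaᵢ = 90 and K = 4, so p_2 = (21 − 1)/(90 − 4) = 20/86 ≈ 0.233.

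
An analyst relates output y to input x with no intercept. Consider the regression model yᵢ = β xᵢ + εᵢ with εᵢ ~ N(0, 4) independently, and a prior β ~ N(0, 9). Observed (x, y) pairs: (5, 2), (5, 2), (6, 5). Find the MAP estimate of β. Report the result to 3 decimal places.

log p(β | y) = −Σ(yᵢ − βxᵢ)²/(2·4) − β²/(2·9) + const.
Setting the derivative to zero: Σxᵢ(yᵢ − βxᵢ)/4 − β/9 = 0, so β = Σxᵢyᵢ / (Σxᵢ² + σ²/τ²).
Σxᵢyᵢ = 5·2 + 5·2 + 6·5 = 50; Σxᵢ² = 86; σ²/τ² = 4/9.
β̂_MAP = 50 / (86 + 4/9) = 50/(778/9) = 225/389 ≈ 0.578.

β̂_MAP = 0.578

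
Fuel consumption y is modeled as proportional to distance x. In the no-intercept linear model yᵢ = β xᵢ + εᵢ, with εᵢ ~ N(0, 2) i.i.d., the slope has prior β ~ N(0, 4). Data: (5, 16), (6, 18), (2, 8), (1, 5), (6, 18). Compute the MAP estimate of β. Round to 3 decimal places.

log p(β | y) = −Σ(yᵢ − βxᵢ)²/(2·2) − β²/(2·4) + const.
Setting the derivative to zero: Σxᵢ(yᵢ − βxᵢ)/2 − β/4 = 0, so β = Σxᵢyᵢ / (Σxᵢ² + σ²/τ²).
Σxᵢyᵢ = 5·16 + 6·18 + 2·8 + 1·5 + 6·18 = 317; Σxᵢ² = 102; σ²/τ² = 0.5.
β̂_MAP = 317 / (102 + 0.5) = 317/102.5 ≈ 3.093.

β̂_MAP = 3.093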